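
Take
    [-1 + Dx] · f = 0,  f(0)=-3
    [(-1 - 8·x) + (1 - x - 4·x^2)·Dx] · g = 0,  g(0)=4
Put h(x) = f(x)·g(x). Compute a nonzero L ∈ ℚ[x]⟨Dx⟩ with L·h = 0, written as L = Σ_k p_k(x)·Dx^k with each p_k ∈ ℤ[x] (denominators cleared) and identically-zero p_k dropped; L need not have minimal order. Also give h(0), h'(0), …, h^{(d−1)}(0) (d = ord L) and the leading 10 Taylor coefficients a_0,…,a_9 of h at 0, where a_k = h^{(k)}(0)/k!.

L = (2 + 7·x - 4·x^2) + (-1 + x + 4·x^2)·Dx  (order 1).
h: a_k = -12, -24, -78, -176, -977/2, -5963/5, -188797/60, -831287/105, -68891713/3360, -788834021/15120, …
ICs: h(0) = -12.

f: a_k = -3, -3, -3/2, -1/2, -1/8, -1/40, -1/240, -1/1680, -1/13440, -1/120960, …
g: a_k = 4, 4, 20, 36, 116, 260, 724, 1764, 4660, 11716, …
Sym-product of L_f,L_g gives L₀ (≤ ord 1).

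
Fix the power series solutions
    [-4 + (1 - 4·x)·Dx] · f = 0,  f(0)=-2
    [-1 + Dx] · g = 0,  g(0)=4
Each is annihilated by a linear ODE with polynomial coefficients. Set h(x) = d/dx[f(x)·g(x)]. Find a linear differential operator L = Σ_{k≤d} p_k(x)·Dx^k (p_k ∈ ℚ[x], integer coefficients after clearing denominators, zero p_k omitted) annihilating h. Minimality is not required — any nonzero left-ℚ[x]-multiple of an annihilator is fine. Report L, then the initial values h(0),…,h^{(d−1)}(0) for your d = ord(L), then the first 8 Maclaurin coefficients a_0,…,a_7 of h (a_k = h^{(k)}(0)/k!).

L = (41 - 40·x + 16·x^2) + (-5 + 24·x - 16·x^2)·Dx  (order 1).
h: a_k = -40, -328, -1972, -31556/3, -157781/3, -757349/3, -106028861/90, -3392923553/630, …
ICs: h(0) = -40.

f: a_k = -2, -8, -32, -128, -512, -2048, -8192, -32768, …
g: a_k = 4, 4, 2, 2/3, 1/6, 1/30, 1/180, 1/1260, …
f·g: L₀ = L_f ⊗_s L_g, ord ≤ 1·1.
Derive L from L₀ (diff closure).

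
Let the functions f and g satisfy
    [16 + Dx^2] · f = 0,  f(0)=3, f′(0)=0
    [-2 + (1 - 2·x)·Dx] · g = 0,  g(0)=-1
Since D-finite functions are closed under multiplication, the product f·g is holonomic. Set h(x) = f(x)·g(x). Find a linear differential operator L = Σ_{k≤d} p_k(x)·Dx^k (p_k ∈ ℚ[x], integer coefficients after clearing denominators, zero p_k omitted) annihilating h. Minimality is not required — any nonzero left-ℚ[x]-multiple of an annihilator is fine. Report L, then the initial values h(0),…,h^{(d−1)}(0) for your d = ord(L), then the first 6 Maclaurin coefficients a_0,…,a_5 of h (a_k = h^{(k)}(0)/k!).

f: a_k = 3, 0, -24, 0, 32, 0, …
g: a_k = -1, -2, -4, -8, -16, -32, …
L₀ := L_f ⊗_s L_g (sym. prod.), ord ≤ 2.
L = (-16 + 32·x) + 4·Dx + (-1 + 2·x)·Dx^2  (order 2).
h: a_k = -3, -6, 12, 24, 16, 32, …
ICs: h(0) = -3, h′(0) = -6.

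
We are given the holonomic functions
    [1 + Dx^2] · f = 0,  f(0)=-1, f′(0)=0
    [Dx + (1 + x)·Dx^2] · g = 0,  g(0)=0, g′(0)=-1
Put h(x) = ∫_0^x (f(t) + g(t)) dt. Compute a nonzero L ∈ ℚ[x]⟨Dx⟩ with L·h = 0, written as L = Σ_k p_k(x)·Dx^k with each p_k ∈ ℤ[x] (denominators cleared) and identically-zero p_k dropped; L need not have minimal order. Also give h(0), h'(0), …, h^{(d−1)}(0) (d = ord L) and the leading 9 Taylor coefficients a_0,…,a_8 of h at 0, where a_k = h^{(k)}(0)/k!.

L = (7 + 2·x + x^2)·Dx^2 + (3 + 5·x + 3·x^2 + x^3)·Dx^3 + (7 + 2·x + x^2)·Dx^4 + (3 + 5·x + 3·x^2 + x^3)·Dx^5  (order 5).
h: a_k = 0, -1, -1/2, 1/3, -1/12, 1/24, -1/30, 121/5040, -1/56, …
ICs: h(0) = 0, h′(0) = -1, h′′(0) = -1, h′′′(0) = 2, h′′′′(0) = -2.

f: a_k = -1, 0, 1/2, 0, -1/24, 0, 1/720, 0, -1/40320, …
g: a_k = 0, -1, 1/2, -1/3, 1/4, -1/5, 1/6, -1/7, 1/8, …
h₀=f+g: left-lcm gives L₀, ord ≤ 4.
∫: right-multiply L₀ by Dx.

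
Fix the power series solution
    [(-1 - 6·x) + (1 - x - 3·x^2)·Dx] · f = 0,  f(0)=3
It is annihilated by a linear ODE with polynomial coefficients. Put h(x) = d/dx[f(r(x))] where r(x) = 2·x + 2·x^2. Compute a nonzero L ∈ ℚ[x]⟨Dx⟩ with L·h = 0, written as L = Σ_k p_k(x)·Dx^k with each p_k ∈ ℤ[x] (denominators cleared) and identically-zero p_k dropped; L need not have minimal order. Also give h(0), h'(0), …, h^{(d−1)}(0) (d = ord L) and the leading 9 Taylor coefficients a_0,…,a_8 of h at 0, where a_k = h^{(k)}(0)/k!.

L = (18 + 156·x + 804·x^2 + 2736·x^3 + 4968·x^4 + 4320·x^5 + 1440·x^6) + (-1 - 12·x + 6·x^2 + 268·x^3 + 900·x^4 + 1368·x^5 + 1008·x^6 + 288·x^7)·Dx  (order 1).
h: a_k = 6, 108, 792, 5856, 39960, 260784, 1659840, 10336896, 63386496, …
ICs: h(0) = 6.

f: a_k = 3, 3, 12, 21, 57, 120, 291, 651, 1524, …
f∘r: x↦r, Dx↦Dx/r' in L_f ⇒ L₀.
h₀' ⇒ L via d/dx closure of L₀.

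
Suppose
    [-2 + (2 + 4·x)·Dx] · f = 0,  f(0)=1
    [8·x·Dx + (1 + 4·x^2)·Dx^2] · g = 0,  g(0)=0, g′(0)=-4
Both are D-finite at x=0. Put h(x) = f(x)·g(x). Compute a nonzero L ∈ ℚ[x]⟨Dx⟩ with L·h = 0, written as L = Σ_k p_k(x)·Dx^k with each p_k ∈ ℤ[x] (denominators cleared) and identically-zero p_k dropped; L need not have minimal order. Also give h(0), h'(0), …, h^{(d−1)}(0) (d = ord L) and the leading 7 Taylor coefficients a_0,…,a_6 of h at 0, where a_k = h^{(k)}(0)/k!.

f: a_k = 1, 1, -1/2, 1/2, -5/8, 7/8, -21/16, …
g: a_k = 0, -4, 0, 16/3, 0, -64/5, 0, …
Product ⇒ symmetric product L₀, ord ≤ 2.
L = (3 - 8·x - 4·x^2) + (-2 + 4·x + 24·x^2 + 16·x^3)·Dx + (1 + 4·x + 8·x^2 + 16·x^3 + 16·x^4)·Dx^2  (order 2).
h: a_k = 0, -4, -4, 22/3, 10/3, -389/30, -409/30, …
ICs: h(0) = 0, h′(0) = -4.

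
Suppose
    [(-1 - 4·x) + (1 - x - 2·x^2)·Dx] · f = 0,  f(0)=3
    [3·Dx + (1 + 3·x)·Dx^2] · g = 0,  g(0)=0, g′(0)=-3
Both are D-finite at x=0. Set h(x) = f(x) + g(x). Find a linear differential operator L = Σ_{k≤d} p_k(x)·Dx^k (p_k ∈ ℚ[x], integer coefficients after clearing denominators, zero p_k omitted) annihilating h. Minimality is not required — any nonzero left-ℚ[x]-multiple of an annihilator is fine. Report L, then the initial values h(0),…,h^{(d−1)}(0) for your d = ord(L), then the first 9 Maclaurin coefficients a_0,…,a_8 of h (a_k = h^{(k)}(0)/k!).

f: a_k = 3, 3, 9, 15, 33, 63, 129, 255, 513, …
g: a_k = 0, -3, 9/2, -9, 81/4, -243/5, 243/2, -2187/7, 6561/8, …
L₀ := lclm(L_f,L_g); ord L₀ ≤ 1+2.
L = (66 + 270·x + 576·x^2 + 336·x^3 + 288·x^4)·Dx + (4 + 96·x + 492·x^2 + 832·x^3 + 696·x^4 + 480·x^5)·Dx^2 + (-3 - 19·x - 25·x^2 + 39·x^3 + 116·x^4 + 164·x^5 + 96·x^6)·Dx^3  (order 3).
h: a_k = 3, 0, 27/2, 6, 213/4, 72/5, 501/2, -402/7, 10665/8, …
ICs: h(0) = 3, h′(0) = 0, h′′(0) = 27.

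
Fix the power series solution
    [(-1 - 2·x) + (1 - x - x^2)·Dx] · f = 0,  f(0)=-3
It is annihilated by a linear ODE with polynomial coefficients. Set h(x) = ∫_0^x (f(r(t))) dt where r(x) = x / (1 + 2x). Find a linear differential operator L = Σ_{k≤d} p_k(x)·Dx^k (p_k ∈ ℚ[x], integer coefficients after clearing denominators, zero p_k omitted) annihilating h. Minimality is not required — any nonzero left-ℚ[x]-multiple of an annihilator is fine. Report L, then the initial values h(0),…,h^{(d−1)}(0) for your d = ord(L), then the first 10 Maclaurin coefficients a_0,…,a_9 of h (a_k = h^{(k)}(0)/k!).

f: a_k = -3, -3, -6, -9, -15, -24, -39, -63, -102, -165, …
h₀=f(r): pull back L_f along r ⇒ L₀.
h=∫₀ˣh₀: take L = L₀·Dx.
L = (-1 - 4·x)·Dx + (1 + 5·x + 7·x^2 + 2·x^3)·Dx^2  (order 2).
h: a_k = 0, -3, -3/2, 0, 3/4, -9/5, 4, -9, 165/8, -48, …
ICs: h(0) = 0, h′(0) = -3.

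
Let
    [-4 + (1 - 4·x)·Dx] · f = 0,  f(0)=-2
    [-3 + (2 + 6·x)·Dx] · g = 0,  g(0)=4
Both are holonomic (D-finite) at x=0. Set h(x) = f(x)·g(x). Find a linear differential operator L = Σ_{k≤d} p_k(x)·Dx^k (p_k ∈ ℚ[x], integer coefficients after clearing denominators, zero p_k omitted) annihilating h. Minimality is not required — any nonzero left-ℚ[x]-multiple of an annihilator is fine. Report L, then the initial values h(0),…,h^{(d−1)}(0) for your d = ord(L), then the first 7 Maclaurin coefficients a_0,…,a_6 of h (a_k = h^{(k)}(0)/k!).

L = (11 + 12·x) + (-2 + 2·x + 24·x^2)·Dx  (order 1).
h: a_k = -8, -44, -167, -1363/2, -43211/16, -347389/32, -5542915/128, …
ICs: h(0) = -8.

f: a_k = -2, -8, -32, -128, -512, -2048, -8192, …
g: a_k = 4, 6, -9/2, 27/4, -405/32, 1701/64, -15309/256, …
Product ⇒ symmetric product L₀, ord ≤ 1.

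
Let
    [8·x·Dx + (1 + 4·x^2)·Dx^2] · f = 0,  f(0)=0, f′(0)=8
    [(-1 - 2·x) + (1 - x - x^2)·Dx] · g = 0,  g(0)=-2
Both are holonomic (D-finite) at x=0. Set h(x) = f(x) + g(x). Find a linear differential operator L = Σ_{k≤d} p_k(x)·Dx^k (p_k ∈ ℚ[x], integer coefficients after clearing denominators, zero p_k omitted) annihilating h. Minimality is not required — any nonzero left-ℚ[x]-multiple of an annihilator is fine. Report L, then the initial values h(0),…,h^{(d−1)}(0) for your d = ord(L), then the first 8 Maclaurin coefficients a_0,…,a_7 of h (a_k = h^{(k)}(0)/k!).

f: a_k = 0, 8, 0, -32/3, 0, 128/5, 0, -512/7, …
g: a_k = -2, -2, -4, -6, -10, -16, -26, -42, …
Weyl lclm of L_f,L_g ⇒ L₀ (ord ≤ 3).
L = (16 - 64·x - 400·x^2 - 576·x^3 - 696·x^4 - 96·x^6)·Dx + (-13 - 24·x - 22·x^2 - 204·x^3 - 548·x^4 - 488·x^5 - 48·x^6 - 96·x^7)·Dx^2 + (2 + 5·x + 14·x^2 - 2·x^3 + 13·x^4 - 92·x^5 - 48·x^6 - 16·x^7 - 16·x^8)·Dx^3  (order 3).
h: a_k = -2, 6, -4, -50/3, -10, 48/5, -26, -806/7, …
ICs: h(0) = -2, h′(0) = 6, h′′(0) = -8.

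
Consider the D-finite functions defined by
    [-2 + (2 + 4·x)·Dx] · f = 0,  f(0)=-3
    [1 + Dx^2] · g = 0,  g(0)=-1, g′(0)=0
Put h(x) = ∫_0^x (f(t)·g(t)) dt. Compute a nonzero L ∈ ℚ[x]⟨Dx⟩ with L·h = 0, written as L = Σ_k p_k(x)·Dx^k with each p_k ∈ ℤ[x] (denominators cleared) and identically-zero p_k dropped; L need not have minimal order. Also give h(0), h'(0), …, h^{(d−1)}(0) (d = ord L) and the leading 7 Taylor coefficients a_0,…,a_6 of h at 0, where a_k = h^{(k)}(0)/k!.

L = (4 + 4·x + 4·x^2)·Dx + (-2 - 4·x)·Dx^2 + (1 + 4·x + 4·x^2)·Dx^3  (order 3).
h: a_k = 0, 3, 3/2, -1, 0, -1/5, 1/3, …
ICs: h(0) = 0, h′(0) = 3, h′′(0) = 3.

f: a_k = -3, -3, 3/2, -3/2, 15/8, -21/8, 63/16, …
g: a_k = -1, 0, 1/2, 0, -1/24, 0, 1/720, …
f·g: L₀ = L_f ⊗_s L_g, ord ≤ 1·2.
h=∫h₀ ⇒ L = L₀·Dx.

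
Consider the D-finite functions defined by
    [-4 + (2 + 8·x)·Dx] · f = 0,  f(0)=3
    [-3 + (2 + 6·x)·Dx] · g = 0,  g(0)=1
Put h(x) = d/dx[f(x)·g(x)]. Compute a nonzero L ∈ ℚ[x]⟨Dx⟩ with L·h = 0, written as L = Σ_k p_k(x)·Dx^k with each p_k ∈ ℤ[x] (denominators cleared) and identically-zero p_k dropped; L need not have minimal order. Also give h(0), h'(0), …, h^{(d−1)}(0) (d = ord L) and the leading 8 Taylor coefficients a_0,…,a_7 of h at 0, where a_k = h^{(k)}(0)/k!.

L = -1 + (-14 - 146·x - 504·x^2 - 576·x^3)·Dx  (order 1).
h: a_k = 21/2, -3/4, 63/16, -591/32, 20895/256, -178173/512, 2968371/2048, -24334983/4096, …
ICs: h(0) = 21/2.

f: a_k = 3, 6, -6, 12, -30, 84, -252, 792, …
g: a_k = 1, 3/2, -9/8, 27/16, -405/128, 1701/256, -15309/1024, 72171/2048, …
Sym-product of L_f,L_g gives L₀ (≤ ord 1).
h=h₀': d/dx-closure on L₀ ⇒ L.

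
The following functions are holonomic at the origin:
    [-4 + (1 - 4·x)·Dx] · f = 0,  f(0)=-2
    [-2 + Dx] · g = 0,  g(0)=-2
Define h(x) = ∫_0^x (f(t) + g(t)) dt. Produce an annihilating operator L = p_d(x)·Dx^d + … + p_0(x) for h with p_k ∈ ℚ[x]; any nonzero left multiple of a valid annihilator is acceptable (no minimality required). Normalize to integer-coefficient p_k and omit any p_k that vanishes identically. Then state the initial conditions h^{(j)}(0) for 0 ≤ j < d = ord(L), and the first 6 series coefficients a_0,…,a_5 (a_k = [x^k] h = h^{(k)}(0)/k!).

L = (-24 - 32·x)·Dx + (14 + 16·x - 32·x^2)·Dx^2 + (-1 + 16·x^2)·Dx^3  (order 3).
h: a_k = 0, -4, -6, -12, -98/3, -308/3, …
ICs: h(0) = 0, h′(0) = -4, h′′(0) = -12.

f: a_k = -2, -8, -32, -128, -512, -2048, …
g: a_k = -2, -4, -4, -8/3, -4/3, -8/15, …
Weyl lclm of L_f,L_g ⇒ L₀ (ord ≤ 2).
h=∫₀ˣh₀: take L = L₀·Dx.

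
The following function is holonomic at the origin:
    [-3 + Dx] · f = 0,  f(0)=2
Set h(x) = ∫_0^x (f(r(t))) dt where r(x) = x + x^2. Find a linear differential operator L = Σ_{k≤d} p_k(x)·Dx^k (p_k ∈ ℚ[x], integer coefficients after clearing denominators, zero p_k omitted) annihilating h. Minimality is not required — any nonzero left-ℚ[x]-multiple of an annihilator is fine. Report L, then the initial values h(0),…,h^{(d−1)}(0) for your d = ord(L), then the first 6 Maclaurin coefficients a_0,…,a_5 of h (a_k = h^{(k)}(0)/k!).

L = (-3 - 6·x)·Dx + Dx^2  (order 2).
h: a_k = 0, 2, 3, 5, 27/4, 171/20, …
ICs: h(0) = 0, h′(0) = 2.

f: a_k = 2, 6, 9, 9, 27/4, 81/20, …
h₀=f(r): pull back L_f along r ⇒ L₀.
Integrate: L := L₀·Dx.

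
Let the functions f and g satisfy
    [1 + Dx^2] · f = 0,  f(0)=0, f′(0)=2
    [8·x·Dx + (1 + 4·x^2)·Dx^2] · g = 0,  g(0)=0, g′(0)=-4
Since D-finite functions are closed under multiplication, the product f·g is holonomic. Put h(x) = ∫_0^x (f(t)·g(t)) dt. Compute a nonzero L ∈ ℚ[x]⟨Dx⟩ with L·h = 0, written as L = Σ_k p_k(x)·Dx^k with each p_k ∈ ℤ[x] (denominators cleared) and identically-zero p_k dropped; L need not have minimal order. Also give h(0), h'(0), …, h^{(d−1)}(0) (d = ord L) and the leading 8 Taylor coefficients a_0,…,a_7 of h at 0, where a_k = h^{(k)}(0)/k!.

f: a_k = 0, 2, 0, -1/3, 0, 1/60, 0, -1/2520, …
g: a_k = 0, -4, 0, 16/3, 0, -64/5, 0, 256/7, …
Product ⇒ symmetric product L₀, ord ≤ 4.
∫: right-multiply L₀ by Dx.
L = (85 + 944·x^2 + 416·x^4 + 256·x^6 + 256·x^8)·Dx + (144·x + 704·x^3 + 768·x^5 + 1024·x^7)·Dx^2 + (90 + 992·x^2 + 576·x^4 + 512·x^6 + 512·x^8)·Dx^3 + (144·x + 704·x^3 + 768·x^5 + 1024·x^7)·Dx^4 + (5 + 48·x^2 + 160·x^4 + 256·x^6 + 256·x^8)·Dx^5  (order 5).
h: a_k = 0, 0, 0, -8/3, 0, 12/5, 0, -247/63, …
ICs: h(0) = 0, h′(0) = 0, h′′(0) = 0, h′′′(0) = -16, h′′′′(0) = 0.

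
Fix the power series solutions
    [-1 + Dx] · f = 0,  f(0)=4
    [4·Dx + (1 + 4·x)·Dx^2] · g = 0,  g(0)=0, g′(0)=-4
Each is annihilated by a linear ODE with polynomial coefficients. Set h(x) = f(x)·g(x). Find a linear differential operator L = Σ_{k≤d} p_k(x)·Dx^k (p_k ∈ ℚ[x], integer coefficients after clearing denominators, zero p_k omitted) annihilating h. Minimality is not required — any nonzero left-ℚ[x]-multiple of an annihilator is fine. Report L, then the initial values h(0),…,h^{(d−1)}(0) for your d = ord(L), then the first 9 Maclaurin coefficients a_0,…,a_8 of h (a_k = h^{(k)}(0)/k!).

L = (-3 + 4·x) + (2 - 8·x)·Dx + (1 + 4·x)·Dx^2  (order 2).
h: a_k = 0, -16, 16, -184/3, 184, -3006/5, 18238/9, -2205587/315, 1109003/45, …
ICs: h(0) = 0, h′(0) = -16.

f: a_k = 4, 4, 2, 2/3, 1/6, 1/30, 1/180, 1/1260, 1/10080, …
g: a_k = 0, -4, 8, -64/3, 64, -1024/5, 2048/3, -16384/7, 8192, …
L₀ := L_f ⊗_s L_g (sym. prod.), ord ≤ 2.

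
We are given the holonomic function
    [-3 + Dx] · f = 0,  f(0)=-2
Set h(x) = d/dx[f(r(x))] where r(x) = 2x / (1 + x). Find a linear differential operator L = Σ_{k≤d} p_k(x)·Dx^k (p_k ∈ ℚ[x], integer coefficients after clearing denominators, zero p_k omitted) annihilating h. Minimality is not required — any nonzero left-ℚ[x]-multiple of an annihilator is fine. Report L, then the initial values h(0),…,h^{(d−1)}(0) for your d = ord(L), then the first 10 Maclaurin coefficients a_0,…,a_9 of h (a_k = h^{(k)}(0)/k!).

f: a_k = -2, -6, -9, -9, -27/4, -81/20, -81/40, -243/280, -729/2240, -243/2240, …
Change of var in L_f (x↦r) gives L₀.
h=h₀': d/dx-closure on L₀ ⇒ L.
L = (4 - 2·x) + (-1 - 2·x - x^2)·Dx  (order 1).
h: a_k = -12, -48, -36, 48, 12, -288/5, 228/5, 192/35, -1836/35, 2256/35, …
ICs: h(0) = -12.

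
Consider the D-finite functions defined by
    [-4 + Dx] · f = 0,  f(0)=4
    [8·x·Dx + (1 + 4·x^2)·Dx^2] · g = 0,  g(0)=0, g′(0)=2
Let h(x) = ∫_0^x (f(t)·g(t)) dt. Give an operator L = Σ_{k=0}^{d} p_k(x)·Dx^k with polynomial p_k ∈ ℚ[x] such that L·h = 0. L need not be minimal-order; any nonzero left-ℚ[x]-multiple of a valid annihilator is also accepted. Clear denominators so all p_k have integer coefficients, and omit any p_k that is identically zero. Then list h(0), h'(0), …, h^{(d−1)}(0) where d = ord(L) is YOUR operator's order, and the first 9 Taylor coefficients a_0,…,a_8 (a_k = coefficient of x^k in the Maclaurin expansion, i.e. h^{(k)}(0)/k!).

f: a_k = 4, 16, 32, 128/3, 128/3, 512/15, 1024/45, 4096/315, 2048/315, …
g: a_k = 0, 2, 0, -8/3, 0, 32/5, 0, -128/7, 0, …
h₀=f·g: eliminate ⇒ L₀, order ≤ 1·2.
∫: right-multiply L₀ by Dx.
L = (16 - 32·x + 64·x^2)·Dx + (-8 + 8·x - 32·x^2)·Dx^2 + (1 + 4·x^2)·Dx^3  (order 3).
h: a_k = 0, 0, 4, 32/3, 40/3, 128/15, 64/15, 512/63, 832/105, …
ICs: h(0) = 0, h′(0) = 0, h′′(0) = 8.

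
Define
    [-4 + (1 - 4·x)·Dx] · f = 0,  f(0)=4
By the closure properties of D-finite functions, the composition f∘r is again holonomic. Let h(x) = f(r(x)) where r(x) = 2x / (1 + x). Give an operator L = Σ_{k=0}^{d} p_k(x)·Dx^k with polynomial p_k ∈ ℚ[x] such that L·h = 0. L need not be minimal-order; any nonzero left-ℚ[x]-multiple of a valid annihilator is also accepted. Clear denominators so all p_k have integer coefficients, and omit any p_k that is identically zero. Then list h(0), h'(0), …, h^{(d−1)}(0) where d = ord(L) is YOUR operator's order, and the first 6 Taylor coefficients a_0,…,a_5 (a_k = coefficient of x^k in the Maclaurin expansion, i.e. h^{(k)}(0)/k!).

L = 8 + (-1 + 6·x + 7·x^2)·Dx  (order 1).
h: a_k = 4, 32, 224, 1568, 10976, 76832, …
ICs: h(0) = 4.

f: a_k = 4, 16, 64, 256, 1024, 4096, …
Change of var in L_f (x↦r) gives L₀.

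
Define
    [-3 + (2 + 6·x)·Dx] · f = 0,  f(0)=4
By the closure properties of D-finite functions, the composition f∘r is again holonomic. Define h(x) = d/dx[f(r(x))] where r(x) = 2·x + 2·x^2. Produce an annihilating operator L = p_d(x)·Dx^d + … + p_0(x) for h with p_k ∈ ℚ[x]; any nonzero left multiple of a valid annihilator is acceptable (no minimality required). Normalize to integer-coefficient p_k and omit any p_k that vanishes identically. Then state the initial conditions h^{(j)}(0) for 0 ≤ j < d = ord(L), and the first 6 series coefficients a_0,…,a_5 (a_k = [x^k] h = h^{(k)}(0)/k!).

L = -1 + (-1 - 8·x - 18·x^2 - 12·x^3)·Dx  (order 1).
h: a_k = 12, -12, 54, -234, 2025/2, -8829/2, …
ICs: h(0) = 12.

f: a_k = 4, 6, -9/2, 27/4, -405/32, 1701/64, …
Substitute x→r, Dx→(1/r')Dx; clear ⇒ L₀.
Derive L from L₀ (diff closure).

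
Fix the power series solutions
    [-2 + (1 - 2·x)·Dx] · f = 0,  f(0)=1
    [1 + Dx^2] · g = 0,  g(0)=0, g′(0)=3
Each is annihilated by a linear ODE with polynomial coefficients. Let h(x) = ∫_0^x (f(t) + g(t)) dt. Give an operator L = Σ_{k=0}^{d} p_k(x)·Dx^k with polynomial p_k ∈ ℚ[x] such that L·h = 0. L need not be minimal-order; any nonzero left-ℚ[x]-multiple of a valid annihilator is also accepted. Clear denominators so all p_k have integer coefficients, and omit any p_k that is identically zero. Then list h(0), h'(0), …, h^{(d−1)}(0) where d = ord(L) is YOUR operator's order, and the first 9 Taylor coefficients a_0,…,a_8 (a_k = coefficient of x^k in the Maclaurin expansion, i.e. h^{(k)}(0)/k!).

f: a_k = 1, 2, 4, 8, 16, 32, 64, 128, 256, …
g: a_k = 0, 3, 0, -1/2, 0, 1/40, 0, -1/1680, 0, …
f+g: L₀ = lclm(L_f,L_g), ord ≤ 1+2.
∫: right-multiply L₀ by Dx.
L = (50 - 8·x + 8·x^2)·Dx + (-9 + 22·x - 12·x^2 + 8·x^3)·Dx^2 + (50 - 8·x + 8·x^2)·Dx^3 + (-9 + 22·x - 12·x^2 + 8·x^3)·Dx^4  (order 4).
h: a_k = 0, 1, 5/2, 4/3, 15/8, 16/5, 427/80, 64/7, 215039/13440, …
ICs: h(0) = 0, h′(0) = 1, h′′(0) = 5, h′′′(0) = 8.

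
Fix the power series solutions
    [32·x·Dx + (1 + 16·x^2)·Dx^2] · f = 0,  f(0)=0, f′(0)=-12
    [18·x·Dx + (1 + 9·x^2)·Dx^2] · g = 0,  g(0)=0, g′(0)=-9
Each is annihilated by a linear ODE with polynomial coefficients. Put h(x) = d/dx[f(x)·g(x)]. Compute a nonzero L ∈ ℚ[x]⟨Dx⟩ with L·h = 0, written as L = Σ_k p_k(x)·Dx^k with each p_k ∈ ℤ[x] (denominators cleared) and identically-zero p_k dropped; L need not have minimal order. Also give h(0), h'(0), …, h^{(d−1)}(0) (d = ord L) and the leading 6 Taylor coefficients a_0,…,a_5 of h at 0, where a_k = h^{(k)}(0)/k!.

L = (-3456·x - 144000·x^3 - 1327104·x^5 + 4147200·x^7 + 71663616·x^9) + (-100 - 11532·x^2 - 259200·x^4 - 1161216·x^6 + 14515200·x^8 + 107495424·x^10)·Dx + (-200·x - 7880·x^3 - 86400·x^5 + 194112·x^7 + 8294400·x^9 + 35831808·x^11)·Dx^2 + (-1 - 50·x^2 - 769·x^4 + 110736·x^8 + 1036800·x^10 + 2985984·x^12)·Dx^3  (order 3).
h: a_k = 0, 216, 0, -3600, 0, 270216/5, …
ICs: h(0) = 0, h′(0) = 216, h′′(0) = 0.

f: a_k = 0, -12, 0, 64, 0, -3072/5, …
g: a_k = 0, -9, 0, 27, 0, -729/5, …
Product ⇒ symmetric product L₀, ord ≤ 4.
Derive L from L₀ (diff closure).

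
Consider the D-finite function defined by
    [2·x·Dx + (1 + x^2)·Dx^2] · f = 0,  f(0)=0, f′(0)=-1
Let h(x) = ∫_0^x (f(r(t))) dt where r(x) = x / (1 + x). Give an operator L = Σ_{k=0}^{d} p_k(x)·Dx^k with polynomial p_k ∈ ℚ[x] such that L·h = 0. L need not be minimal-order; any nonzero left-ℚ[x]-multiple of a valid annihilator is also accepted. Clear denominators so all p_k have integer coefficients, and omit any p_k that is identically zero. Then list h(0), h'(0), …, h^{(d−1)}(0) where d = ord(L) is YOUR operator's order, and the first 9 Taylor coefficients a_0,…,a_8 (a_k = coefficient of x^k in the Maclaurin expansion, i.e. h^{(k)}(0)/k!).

L = (2 + 4·x)·Dx^2 + (1 + 2·x + 2·x^2)·Dx^3  (order 3).
h: a_k = 0, 0, -1/2, 1/3, -1/6, 0, 2/15, -4/21, 1/7, …
ICs: h(0) = 0, h′(0) = 0, h′′(0) = -1.

f: a_k = 0, -1, 0, 1/3, 0, -1/5, 0, 1/7, 0, …
Change of var in L_f (x↦r) gives L₀.
h=∫h₀ ⇒ L = L₀·Dx.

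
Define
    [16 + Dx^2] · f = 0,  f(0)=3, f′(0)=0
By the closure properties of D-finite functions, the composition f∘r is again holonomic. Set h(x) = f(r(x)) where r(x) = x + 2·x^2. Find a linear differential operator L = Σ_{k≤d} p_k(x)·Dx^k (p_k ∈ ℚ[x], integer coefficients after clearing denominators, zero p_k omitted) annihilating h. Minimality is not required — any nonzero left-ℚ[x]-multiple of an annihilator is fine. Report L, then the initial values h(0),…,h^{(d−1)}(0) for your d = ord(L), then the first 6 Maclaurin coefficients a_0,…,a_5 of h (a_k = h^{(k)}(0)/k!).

f: a_k = 3, 0, -24, 0, 32, 0, …
L₀ from L_f via x↦r, Dx↦r'^{-1}Dx.
L = (16 + 192·x + 768·x^2 + 1024·x^3) - 4·Dx + (1 + 4·x)·Dx^2  (order 2).
h: a_k = 3, 0, -24, -96, -64, 256, …
ICs: h(0) = 3, h′(0) = 0.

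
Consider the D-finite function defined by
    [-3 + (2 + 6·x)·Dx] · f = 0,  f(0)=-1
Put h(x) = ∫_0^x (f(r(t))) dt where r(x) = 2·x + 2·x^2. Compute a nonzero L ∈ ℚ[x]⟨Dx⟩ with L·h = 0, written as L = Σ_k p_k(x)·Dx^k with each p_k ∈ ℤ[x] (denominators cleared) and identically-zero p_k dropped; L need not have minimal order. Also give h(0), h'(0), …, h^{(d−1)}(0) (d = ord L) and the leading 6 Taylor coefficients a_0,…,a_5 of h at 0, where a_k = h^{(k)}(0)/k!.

f: a_k = -1, -3/2, 9/8, -27/16, 405/128, -1701/256, …
Substitute x→r, Dx→(1/r')Dx; clear ⇒ L₀.
h=∫h₀ ⇒ L = L₀·Dx.
L = (-3 - 6·x)·Dx + (1 + 6·x + 6·x^2)·Dx^2  (order 2).
h: a_k = 0, -1, -3/2, 1/2, -9/8, 117/40, …
ICs: h(0) = 0, h′(0) = -1.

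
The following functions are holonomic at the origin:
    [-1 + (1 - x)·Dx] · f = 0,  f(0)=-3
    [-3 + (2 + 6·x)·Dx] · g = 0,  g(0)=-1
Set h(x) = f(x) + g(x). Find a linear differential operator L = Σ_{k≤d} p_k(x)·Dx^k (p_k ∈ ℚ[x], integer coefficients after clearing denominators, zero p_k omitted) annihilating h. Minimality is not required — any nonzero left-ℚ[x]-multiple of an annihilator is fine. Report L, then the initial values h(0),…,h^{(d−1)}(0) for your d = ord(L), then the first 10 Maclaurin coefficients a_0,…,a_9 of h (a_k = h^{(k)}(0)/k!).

L = (-21 - 27·x) + (17 + 30·x + 81·x^2)·Dx + (2 - 14·x - 42·x^2 + 54·x^3)·Dx^2  (order 2).
h: a_k = -4, -9/2, -15/8, -75/16, 21/128, -2469/256, 12237/1024, -78315/2048, 2716365/32768, -14269953/65536, …
ICs: h(0) = -4, h′(0) = -9/2.

f: a_k = -3, -3, -3, -3, -3, -3, -3, -3, -3, -3, …
g: a_k = -1, -3/2, 9/8, -27/16, 405/128, -1701/256, 15309/1024, -72171/2048, 2814669/32768, -14073345/65536, …
f+g: L₀ = lclm(L_f,L_g), ord ≤ 1+1.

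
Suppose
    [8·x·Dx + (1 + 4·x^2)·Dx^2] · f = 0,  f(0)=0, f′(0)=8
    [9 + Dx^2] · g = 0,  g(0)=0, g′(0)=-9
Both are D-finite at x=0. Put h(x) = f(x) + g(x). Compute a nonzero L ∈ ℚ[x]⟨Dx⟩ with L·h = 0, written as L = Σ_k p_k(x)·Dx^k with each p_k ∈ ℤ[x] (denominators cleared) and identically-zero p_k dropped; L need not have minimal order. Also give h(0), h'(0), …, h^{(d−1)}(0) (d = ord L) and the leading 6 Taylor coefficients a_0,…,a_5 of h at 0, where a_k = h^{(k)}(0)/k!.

L = (-2808·x + 19008·x^3 + 10368·x^5)·Dx + (9 + 1548·x^2 + 7344·x^4 + 5184·x^6)·Dx^2 + (-312·x + 2112·x^3 + 1152·x^5)·Dx^3 + (1 + 172·x^2 + 816·x^4 + 576·x^6)·Dx^4  (order 4).
h: a_k = 0, -1, 0, 17/6, 0, 781/40, …
ICs: h(0) = 0, h′(0) = -1, h′′(0) = 0, h′′′(0) = 17.

f: a_k = 0, 8, 0, -32/3, 0, 128/5, …
g: a_k = 0, -9, 0, 27/2, 0, -243/40, …
h₀=f+g: left-lcm gives L₀, ord ≤ 4.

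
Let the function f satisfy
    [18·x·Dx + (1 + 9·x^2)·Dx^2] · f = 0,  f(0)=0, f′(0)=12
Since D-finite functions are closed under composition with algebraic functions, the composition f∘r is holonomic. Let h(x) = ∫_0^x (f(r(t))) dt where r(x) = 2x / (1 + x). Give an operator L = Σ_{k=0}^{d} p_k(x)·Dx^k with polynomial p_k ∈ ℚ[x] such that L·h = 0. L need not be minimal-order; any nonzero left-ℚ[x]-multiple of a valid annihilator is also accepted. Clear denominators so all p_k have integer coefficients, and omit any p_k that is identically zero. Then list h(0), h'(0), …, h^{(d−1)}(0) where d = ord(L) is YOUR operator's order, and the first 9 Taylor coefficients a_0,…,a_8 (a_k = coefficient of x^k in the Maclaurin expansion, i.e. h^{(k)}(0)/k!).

f: a_k = 0, 12, 0, -36, 0, 972/5, 0, -8748/7, 0, …
h₀=f(r): pull back L_f along r ⇒ L₀.
h=∫h₀ ⇒ L = L₀·Dx.
L = (2 + 74·x)·Dx^2 + (1 + 2·x + 37·x^2)·Dx^3  (order 3).
h: a_k = 0, 0, 12, -8, -66, 168, 3764/5, -28248/7, -62079/7, …
ICs: h(0) = 0, h′(0) = 0, h′′(0) = 24.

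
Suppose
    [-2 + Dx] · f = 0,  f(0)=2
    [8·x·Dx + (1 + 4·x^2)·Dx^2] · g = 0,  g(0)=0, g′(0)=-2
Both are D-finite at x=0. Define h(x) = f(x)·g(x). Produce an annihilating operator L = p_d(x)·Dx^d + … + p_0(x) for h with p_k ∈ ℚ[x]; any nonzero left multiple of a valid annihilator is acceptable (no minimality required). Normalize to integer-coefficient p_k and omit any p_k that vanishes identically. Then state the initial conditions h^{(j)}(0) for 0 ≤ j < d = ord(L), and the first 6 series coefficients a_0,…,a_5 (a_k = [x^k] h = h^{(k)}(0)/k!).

L = (4 - 16·x + 16·x^2) + (-4 + 8·x - 16·x^2)·Dx + (1 + 4·x^2)·Dx^2  (order 2).
h: a_k = 0, -4, -8, -8/3, 16/3, -24/5, …
ICs: h(0) = 0, h′(0) = -4.

f: a_k = 2, 4, 4, 8/3, 4/3, 8/15, …
g: a_k = 0, -2, 0, 8/3, 0, -32/5, …
Product ⇒ symmetric product L₀, ord ≤ 2.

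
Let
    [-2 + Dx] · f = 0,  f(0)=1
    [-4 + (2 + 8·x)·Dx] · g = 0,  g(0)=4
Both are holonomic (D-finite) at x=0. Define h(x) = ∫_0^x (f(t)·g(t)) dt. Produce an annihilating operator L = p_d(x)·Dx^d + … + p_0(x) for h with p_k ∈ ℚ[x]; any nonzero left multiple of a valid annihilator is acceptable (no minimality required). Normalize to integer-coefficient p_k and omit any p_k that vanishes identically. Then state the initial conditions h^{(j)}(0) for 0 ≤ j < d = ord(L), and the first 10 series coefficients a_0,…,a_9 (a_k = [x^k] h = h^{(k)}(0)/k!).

f: a_k = 1, 2, 2, 4/3, 2/3, 4/15, 4/45, 8/315, 2/315, 4/2835, …
g: a_k = 4, 8, -8, 16, -40, 112, -336, 1056, -3432, 11440, …
L₀ := L_f ⊗_s L_g (sym. prod.), ord ≤ 1.
∫: right-multiply L₀ by Dx.
L = (-4 - 8·x)·Dx + (1 + 4·x)·Dx^2  (order 2).
h: a_k = 0, 4, 8, 16/3, 16/3, -32/15, 448/45, -7808/315, 22208/315, -587648/2835, …
ICs: h(0) = 0, h′(0) = 4.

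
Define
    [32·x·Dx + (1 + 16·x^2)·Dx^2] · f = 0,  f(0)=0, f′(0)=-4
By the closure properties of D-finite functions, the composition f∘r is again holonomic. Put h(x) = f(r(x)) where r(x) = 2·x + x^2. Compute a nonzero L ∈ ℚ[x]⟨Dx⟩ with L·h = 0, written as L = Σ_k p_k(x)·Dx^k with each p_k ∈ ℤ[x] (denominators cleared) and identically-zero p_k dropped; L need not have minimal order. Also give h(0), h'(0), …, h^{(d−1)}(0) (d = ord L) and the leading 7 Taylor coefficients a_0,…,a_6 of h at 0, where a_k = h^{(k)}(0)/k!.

L = (-1 + 128·x + 256·x^2 + 192·x^3 + 48·x^4)·Dx + (1 + x + 64·x^2 + 128·x^3 + 80·x^4 + 16·x^5)·Dx^2  (order 2).
h: a_k = 0, -8, -4, 512/3, 256, -32128/5, -49088/3, …
ICs: h(0) = 0, h′(0) = -8.

f: a_k = 0, -4, 0, 64/3, 0, -1024/5, 0, …
f∘r: x↦r, Dx↦Dx/r' in L_f ⇒ L₀.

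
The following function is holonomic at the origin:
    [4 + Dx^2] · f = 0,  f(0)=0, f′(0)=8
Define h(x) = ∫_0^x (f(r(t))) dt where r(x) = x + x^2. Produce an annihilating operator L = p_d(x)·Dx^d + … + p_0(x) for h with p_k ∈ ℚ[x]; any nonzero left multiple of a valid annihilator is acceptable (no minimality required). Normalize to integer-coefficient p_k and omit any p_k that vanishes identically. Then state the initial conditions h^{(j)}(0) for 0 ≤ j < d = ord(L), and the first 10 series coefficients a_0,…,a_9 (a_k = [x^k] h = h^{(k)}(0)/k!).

L = (4 + 24·x + 48·x^2 + 32·x^3)·Dx - 2·Dx^2 + (1 + 2·x)·Dx^3  (order 3).
h: a_k = 0, 0, 4, 8/3, -4/3, -16/5, -112/45, 0, 416/315, 448/405, …
ICs: h(0) = 0, h′(0) = 0, h′′(0) = 8.

f: a_k = 0, 8, 0, -16/3, 0, 16/15, 0, -32/315, 0, 16/2835, …
h₀=f(r): pull back L_f along r ⇒ L₀.
h=∫h₀ ⇒ L = L₀·Dx.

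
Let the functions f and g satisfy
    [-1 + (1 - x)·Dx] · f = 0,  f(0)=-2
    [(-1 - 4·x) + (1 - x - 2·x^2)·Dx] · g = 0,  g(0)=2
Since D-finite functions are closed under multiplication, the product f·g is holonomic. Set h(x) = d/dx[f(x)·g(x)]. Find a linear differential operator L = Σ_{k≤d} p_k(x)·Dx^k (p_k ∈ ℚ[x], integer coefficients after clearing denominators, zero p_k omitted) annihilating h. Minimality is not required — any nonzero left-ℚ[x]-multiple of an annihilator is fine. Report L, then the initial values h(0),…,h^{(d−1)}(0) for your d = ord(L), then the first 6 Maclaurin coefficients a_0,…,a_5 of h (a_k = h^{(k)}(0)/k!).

L = (5 - 9·x^2 - 16·x^3 + 24·x^4) + (-1 + x + 6·x^2 - 7·x^3 - 5·x^4 + 6·x^5)·Dx  (order 1).
h: a_k = -8, -40, -120, -336, -840, -2040, …
ICs: h(0) = -8.

f: a_k = -2, -2, -2, -2, -2, -2, …
g: a_k = 2, 2, 6, 10, 22, 42, …
L₀ := L_f ⊗_s L_g (sym. prod.), ord ≤ 1.
h₀' ⇒ L via d/dx closure of L₀.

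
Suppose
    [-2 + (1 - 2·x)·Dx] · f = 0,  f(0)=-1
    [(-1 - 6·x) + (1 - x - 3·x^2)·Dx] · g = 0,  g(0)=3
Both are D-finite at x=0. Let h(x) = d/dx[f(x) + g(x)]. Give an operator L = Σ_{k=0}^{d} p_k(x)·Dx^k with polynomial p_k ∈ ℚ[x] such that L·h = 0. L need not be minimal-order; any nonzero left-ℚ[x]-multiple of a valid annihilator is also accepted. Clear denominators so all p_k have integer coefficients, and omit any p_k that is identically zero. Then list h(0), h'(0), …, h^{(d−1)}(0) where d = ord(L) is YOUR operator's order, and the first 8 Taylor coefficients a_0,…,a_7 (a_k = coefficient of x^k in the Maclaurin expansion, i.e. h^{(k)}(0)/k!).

f: a_k = -1, -2, -4, -8, -16, -32, -64, -128, …
g: a_k = 3, 3, 12, 21, 57, 120, 291, 651, …
L₀ := lclm(L_f,L_g); ord L₀ ≤ 1+1.
Differentiate: ansatz ord ≤ ord L₀ ⇒ L.
L = (12 - 288·x + 648·x^2 - 1296·x^3 + 648·x^4) + (9 + 12·x - 126·x^2 + 540·x^3 - 1188·x^4 + 648·x^5)·Dx + (-2 + 15·x - 52·x^2 + 78·x^3 + 27·x^4 - 180·x^5 + 108·x^6)·Dx^2  (order 2).
h: a_k = 1, 16, 39, 164, 440, 1362, 3661, 10144, …
ICs: h(0) = 1, h′(0) = 16.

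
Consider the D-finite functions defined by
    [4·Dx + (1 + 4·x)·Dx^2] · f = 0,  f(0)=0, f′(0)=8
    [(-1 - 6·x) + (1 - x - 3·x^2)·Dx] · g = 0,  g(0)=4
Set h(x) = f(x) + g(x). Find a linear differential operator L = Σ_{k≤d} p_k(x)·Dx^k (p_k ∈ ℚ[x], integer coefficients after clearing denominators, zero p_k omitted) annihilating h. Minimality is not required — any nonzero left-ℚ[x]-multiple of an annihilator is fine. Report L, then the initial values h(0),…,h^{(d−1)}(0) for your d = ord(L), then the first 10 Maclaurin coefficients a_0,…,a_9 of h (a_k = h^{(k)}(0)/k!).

f: a_k = 0, 8, -16, 128/3, -128, 2048/5, -4096/3, 32768/7, -16384, 524288/9, …
g: a_k = 4, 4, 16, 28, 76, 160, 388, 868, 2032, 4636, …
Sum ⇒ L₀ = lclm(L_f,L_g) in ℚ(x)⟨Dx⟩.
L = (-212 - 1072·x - 3144·x^2 - 2160·x^3 - 2592·x^4)·Dx + (-5 - 248·x - 1922·x^2 - 4308·x^3 - 4464·x^4 - 4320·x^5)·Dx^2 + (6 + 53·x + 108·x^2 - 110·x^3 - 519·x^4 - 1044·x^5 - 864·x^6)·Dx^3  (order 3).
h: a_k = 4, 12, 0, 212/3, -52, 2848/5, -2932/3, 38844/7, -14352, 566012/9, …
ICs: h(0) = 4, h′(0) = 12, h′′(0) = 0.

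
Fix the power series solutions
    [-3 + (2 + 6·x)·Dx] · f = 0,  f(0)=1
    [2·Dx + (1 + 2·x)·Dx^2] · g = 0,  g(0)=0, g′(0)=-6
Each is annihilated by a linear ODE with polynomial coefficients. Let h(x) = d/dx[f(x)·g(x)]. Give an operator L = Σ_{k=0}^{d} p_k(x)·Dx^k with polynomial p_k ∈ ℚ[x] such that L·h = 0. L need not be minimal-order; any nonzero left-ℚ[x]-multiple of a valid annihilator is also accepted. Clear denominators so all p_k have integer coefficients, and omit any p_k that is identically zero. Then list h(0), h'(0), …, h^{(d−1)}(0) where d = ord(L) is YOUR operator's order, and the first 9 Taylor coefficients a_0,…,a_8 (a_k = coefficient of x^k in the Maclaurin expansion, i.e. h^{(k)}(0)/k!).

f: a_k = 1, 3/2, -9/8, 27/16, -405/128, 1701/256, -15309/1024, 72171/2048, -2814669/32768, …
g: a_k = 0, -6, 6, -8, 12, -96/5, 32, -384/7, 96, …
L₀ := L_f ⊗_s L_g (sym. prod.), ord ≤ 2.
Derive L from L₀ (diff closure).
L = (39 + 180·x + 108·x^2) + (116 + 756·x + 1512·x^2 + 864·x^3)·Dx + (20 + 184·x + 612·x^2 + 864·x^3 + 432·x^4)·Dx^2  (order 2).
h: a_k = -6, -6, 93/4, -135/2, 11811/64, -158691/320, 3402537/2560, -16018701/4480, 1110590409/114688, …
ICs: h(0) = -6, h′(0) = -6.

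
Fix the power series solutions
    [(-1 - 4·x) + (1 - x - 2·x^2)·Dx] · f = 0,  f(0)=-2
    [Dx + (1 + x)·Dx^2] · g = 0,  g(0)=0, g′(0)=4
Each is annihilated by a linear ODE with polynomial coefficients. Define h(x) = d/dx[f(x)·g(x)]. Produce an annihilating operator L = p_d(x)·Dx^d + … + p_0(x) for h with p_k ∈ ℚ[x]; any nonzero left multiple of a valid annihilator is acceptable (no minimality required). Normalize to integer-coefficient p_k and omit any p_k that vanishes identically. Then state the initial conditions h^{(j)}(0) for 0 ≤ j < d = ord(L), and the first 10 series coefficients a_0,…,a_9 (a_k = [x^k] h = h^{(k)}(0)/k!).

L = (72 + 180·x + 144·x^2) + (13 + 93·x + 192·x^2 + 112·x^3)·Dx + (-5 - 8·x + 15·x^2 + 34·x^3 + 16·x^4)·Dx^2  (order 2).
h: a_k = -8, -8, -68, -344/3, -378, -3948/5, -9938/5, -30584/7, -351199/35, -1390034/63, …
ICs: h(0) = -8, h′(0) = -8.

f: a_k = -2, -2, -6, -10, -22, -42, -86, -170, -342, -682, …
g: a_k = 0, 4, -2, 4/3, -1, 4/5, -2/3, 4/7, -1/2, 4/9, …
L₀ := L_f ⊗_s L_g (sym. prod.), ord ≤ 2.
h₀' ⇒ L via d/dx closure of L₀.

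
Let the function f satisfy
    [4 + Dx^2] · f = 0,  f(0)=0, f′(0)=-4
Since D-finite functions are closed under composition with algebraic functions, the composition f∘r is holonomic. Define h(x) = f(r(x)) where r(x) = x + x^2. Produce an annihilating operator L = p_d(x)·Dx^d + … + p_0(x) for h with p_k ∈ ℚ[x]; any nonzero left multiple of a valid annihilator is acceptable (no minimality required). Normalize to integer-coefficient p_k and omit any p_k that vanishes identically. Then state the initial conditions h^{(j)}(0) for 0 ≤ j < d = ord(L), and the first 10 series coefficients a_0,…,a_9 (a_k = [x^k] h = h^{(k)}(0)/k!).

L = (4 + 24·x + 48·x^2 + 32·x^3) - 2·Dx + (1 + 2·x)·Dx^2  (order 2).
h: a_k = 0, -4, -4, 8/3, 8, 112/15, 0, -1664/315, -224/45, -4544/2835, …
ICs: h(0) = 0, h′(0) = -4.

f: a_k = 0, -4, 0, 8/3, 0, -8/15, 0, 16/315, 0, -8/2835, …
L₀ from L_f via x↦r, Dx↦r'^{-1}Dx.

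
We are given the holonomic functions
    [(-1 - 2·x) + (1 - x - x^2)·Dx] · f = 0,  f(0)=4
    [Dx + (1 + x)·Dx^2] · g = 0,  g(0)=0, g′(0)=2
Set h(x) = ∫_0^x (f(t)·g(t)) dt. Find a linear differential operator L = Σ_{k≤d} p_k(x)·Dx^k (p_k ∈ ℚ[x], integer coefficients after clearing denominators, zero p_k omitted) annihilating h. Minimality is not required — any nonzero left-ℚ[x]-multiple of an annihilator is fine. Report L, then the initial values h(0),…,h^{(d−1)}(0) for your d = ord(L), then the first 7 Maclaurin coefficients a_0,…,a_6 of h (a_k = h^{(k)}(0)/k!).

f: a_k = 4, 4, 8, 12, 20, 32, 52, …
g: a_k = 0, 2, -1, 2/3, -1/2, 2/5, -1/3, …
Sym-product of L_f,L_g gives L₀ (≤ ord 2).
h=∫h₀ ⇒ L = L₀·Dx.
L = (3 + 4·x)·Dx + (1 + 7·x + 5·x^2)·Dx^2 + (-1 + 2·x^2 + x^3)·Dx^3  (order 3).
h: a_k = 0, 0, 4, 4/3, 11/3, 10/3, 247/45, …
ICs: h(0) = 0, h′(0) = 0, h′′(0) = 8.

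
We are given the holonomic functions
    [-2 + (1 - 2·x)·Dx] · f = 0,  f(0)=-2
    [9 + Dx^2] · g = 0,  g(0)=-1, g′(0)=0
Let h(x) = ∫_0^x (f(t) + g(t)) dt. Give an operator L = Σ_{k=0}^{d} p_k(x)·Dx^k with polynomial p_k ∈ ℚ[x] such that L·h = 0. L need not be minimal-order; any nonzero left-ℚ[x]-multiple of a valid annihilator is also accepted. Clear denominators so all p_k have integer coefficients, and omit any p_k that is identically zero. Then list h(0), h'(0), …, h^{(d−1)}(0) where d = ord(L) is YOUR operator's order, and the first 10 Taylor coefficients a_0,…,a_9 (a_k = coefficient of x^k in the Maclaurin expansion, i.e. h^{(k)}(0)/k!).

f: a_k = -2, -4, -8, -16, -32, -64, -128, -256, -512, -1024, …
g: a_k = -1, 0, 9/2, 0, -27/8, 0, 81/80, 0, -729/4480, 0, …
f+g: L₀ = lclm(L_f,L_g), ord ≤ 1+2.
h=∫₀ˣh₀: take L = L₀·Dx.
L = (594 - 648·x + 648·x^2)·Dx + (-153 + 630·x - 972·x^2 + 648·x^3)·Dx^2 + (66 - 72·x + 72·x^2)·Dx^3 + (-17 + 70·x - 108·x^2 + 72·x^3)·Dx^4  (order 4).
h: a_k = 0, -3, -2, -7/6, -4, -283/40, -32/3, -10159/560, -32, -2294489/40320, …
ICs: h(0) = 0, h′(0) = -3, h′′(0) = -4, h′′′(0) = -7.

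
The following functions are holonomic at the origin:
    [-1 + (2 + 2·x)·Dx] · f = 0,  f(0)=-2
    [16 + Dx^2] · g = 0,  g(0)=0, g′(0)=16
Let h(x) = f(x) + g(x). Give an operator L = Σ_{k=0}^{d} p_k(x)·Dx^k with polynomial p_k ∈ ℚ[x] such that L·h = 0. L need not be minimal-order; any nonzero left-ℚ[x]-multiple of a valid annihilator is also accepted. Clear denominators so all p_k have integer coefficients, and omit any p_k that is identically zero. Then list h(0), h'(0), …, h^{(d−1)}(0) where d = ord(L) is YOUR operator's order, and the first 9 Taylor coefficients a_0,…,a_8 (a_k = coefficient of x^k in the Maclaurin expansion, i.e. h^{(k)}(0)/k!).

L = (-1072 - 2048·x - 1024·x^2) + (2016 + 6112·x + 6144·x^2 + 2048·x^3)·Dx + (-67 - 128·x - 64·x^2)·Dx^2 + (126 + 382·x + 384·x^2 + 128·x^3)·Dx^3  (order 3).
h: a_k = -2, 15, 1/4, -1027/24, 5/64, 65431/1920, 21/512, -4204699/322560, 429/16384, …
ICs: h(0) = -2, h′(0) = 15, h′′(0) = 1/2.

f: a_k = -2, -1, 1/4, -1/8, 5/64, -7/128, 21/512, -33/1024, 429/16384, …
g: a_k = 0, 16, 0, -128/3, 0, 512/15, 0, -4096/315, 0, …
h₀=f+g: left-lcm gives L₀, ord ≤ 3.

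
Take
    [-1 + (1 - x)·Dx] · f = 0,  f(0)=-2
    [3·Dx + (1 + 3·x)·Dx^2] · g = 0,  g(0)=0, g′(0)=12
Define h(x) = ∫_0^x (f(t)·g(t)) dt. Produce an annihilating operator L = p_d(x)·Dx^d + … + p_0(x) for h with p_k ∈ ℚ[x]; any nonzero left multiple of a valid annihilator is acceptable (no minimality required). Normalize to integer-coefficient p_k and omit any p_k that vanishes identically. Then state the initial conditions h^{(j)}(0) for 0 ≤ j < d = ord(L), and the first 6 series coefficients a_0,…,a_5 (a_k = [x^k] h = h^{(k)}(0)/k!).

f: a_k = -2, -2, -2, -2, -2, -2, …
g: a_k = 0, 12, -18, 36, -81, 972/5, …
Sym-product of L_f,L_g gives L₀ (≤ ord 2).
h=∫h₀ ⇒ L = L₀·Dx.
L = 3·Dx + (-1 + 9·x)·Dx^2 + (-1 - 2·x + 3·x^2)·Dx^3  (order 3).
h: a_k = 0, 0, -12, 4, -15, 102/5, …
ICs: h(0) = 0, h′(0) = 0, h′′(0) = -24.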